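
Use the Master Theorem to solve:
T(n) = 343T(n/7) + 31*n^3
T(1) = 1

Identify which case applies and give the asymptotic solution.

a=343, b=7, f(n)=31*n^3.
log_7(343) = 3, so n^(log_b(a)) = n^3.
f(n) = Theta(n^3), so Case 2 applies.
T(n) = Theta(n^3 log n).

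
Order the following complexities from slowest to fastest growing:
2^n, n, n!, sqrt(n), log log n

Ordered by growth rate: log log n < sqrt(n) < n < 2^n < n!.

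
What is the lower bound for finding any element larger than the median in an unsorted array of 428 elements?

To find an element larger than the median of 428 elements, we must see Omega(n) elements. Without seeing enough elements, an adversary can make any unseen element the median.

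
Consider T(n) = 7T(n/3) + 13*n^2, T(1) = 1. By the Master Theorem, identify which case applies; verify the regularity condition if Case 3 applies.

a=7, b=3, f(n)=13*n^2.
log_3(7) = 1.771 < 2.
f(n) = Omega(n^(1.771+epsilon)) for some epsilon > 0, so Case 3 is the candidate.
Regularity: a*f(n/b) = 7*13*(n/3)^2 = (7/9)*13*n^2 <= c*f(n) with c = 7/9 < 1. Satisfied.
Case 3: T(n) = Theta(n^2).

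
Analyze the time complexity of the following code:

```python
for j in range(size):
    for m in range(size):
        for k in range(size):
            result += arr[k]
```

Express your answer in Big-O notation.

Time complexity: O(n^3).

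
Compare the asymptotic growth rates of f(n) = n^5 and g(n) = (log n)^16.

f(n) = n^5 grows faster: any positive polynomial dominates any polylog.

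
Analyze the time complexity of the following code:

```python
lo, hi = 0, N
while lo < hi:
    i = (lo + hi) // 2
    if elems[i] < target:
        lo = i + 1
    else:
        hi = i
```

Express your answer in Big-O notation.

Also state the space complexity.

Time complexity: O(log n).
Space complexity: O(1).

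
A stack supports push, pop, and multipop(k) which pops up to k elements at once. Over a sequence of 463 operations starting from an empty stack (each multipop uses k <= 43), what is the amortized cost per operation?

Each element is pushed exactly once and popped at most once (whether by pop or as part of a multipop). So the total number of individual pops over the whole sequence is at most the number of pushes, which is at most 463. Total work <= 2 * 463, hence O(1) amortized per operation.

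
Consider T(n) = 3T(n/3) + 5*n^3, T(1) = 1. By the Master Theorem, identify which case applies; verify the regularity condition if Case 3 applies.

a=3, b=3, f(n)=5*n^3.
log_3(3) = 1 < 3.
f(n) = Omega(n^(1+epsilon)) for some epsilon > 0, so Case 3 is the candidate.
Regularity: a*f(n/b) = 3*5*(n/3)^3 = (3/27)*5*n^3 <= c*f(n) with c = 3/27 < 1. Satisfied.
Case 3: T(n) = Theta(n^3).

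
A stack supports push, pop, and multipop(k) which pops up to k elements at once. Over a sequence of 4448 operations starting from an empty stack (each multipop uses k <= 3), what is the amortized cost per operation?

Each element is pushed exactly once and popped at most once (whether by pop or as part of a multipop). So the total number of individual pops over the whole sequence is at most the number of pushes, which is at most 4448. Total work <= 2 * 4448, hence O(1) amortized per operation.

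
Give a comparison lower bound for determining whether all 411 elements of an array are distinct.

In the algebraic decision-tree model, the YES region for element distinctness on 411 elements has 411! connected components (one per ordering). Ben-Or's theorem then gives a lower bound of Omega(log(n!)) = Omega(n log n).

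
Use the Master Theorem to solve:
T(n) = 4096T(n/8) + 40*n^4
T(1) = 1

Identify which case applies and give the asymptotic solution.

a=4096, b=8, f(n)=40*n^4.
log_8(4096) = 4, so n^(log_b(a)) = n^4.
f(n) = Theta(n^4), so Case 2 applies.
T(n) = Theta(n^4 log n).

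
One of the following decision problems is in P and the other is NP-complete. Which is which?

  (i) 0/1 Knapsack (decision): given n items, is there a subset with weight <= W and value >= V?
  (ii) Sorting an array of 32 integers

(i) is NP-complete: reduces from Subset Sum.
(ii) is P: merge sort runs in O(n log n).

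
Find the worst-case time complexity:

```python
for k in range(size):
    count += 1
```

Time complexity: O(n).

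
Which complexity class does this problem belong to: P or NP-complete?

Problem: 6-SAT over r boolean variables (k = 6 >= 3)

This problem is NP-complete: 3-SAT is NP-complete (Cook-Levin); k-SAT for k>=3 reduces from 3-SAT.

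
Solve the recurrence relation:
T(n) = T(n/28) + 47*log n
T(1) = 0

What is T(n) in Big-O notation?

Each of the log_28(n) levels adds O(log n). T(n) = O(log^2 n).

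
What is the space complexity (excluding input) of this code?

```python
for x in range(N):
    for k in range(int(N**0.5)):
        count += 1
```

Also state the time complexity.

Space complexity: O(1).
Only a constant amount of auxiliary storage is used; nothing grows with n.
Time complexity: O(n * sqrt(n)).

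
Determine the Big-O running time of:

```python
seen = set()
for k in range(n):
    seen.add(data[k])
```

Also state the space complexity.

Time complexity: O(n).
Space complexity: O(n).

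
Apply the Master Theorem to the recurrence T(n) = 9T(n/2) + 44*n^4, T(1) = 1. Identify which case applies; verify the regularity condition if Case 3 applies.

a=9, b=2, f(n)=44*n^4.
log_2(9) = 3.17 < 4.
f(n) = Omega(n^(3.17+epsilon)) for some epsilon > 0, so Case 3 is the candidate.
Regularity: a*f(n/b) = 9*44*(n/2)^4 = (9/16)*44*n^4 <= c*f(n) with c = 9/16 < 1. Satisfied.
Case 3: T(n) = Theta(n^4).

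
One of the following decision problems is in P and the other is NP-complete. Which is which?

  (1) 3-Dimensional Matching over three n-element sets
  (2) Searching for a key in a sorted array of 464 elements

(1) is NP-complete: one of Karp's 21 NP-complete problems.
(2) is P: binary search runs in O(log n).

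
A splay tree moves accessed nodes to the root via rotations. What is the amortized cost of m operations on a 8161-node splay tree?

Using a potential function Phi = sum of log(size of subtree) for each node, each splay operation has amortized cost O(log n) where n = 8161. Bad individual operations (O(n)) are offset by decreased potential.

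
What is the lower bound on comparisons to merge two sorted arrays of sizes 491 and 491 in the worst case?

Adversary: with |491 - 491| <= 1 the inputs can be fully interleaved so that every adjacent pair in the merged output comes from different arrays. Then each of the 981 adjacent pairs must be directly compared, or the algorithm cannot determine their relative order. Standard merge meets this bound.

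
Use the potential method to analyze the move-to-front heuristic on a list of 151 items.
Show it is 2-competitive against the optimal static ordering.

Let Phi = number of inversions between the MTF list and the optimal static list (0 <= Phi <= C(151,2)). Accessing an element at MTF position k and optimal position j: the move-to-front destroys all k-1 inversions in front of it that are not in front in optimal (>= k-j of them) and creates at most j-1 new ones. Amortized cost <= k + (j-1) - (k-j) = 2j - 1 <= 2 * optimal cost.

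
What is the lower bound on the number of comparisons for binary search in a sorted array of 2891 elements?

With 2891 possible positions, we need at least ceil(log_2(2891)) = 12 comparisons. Each comparison splits the remaining candidates by at most half.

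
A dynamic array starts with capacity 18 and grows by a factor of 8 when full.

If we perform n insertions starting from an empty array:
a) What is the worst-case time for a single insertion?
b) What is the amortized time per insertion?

(a) Worst-case single insertion: O(n) -- when the array is full at capacity c, the resize copies all c elements, and c can be Theta(n).
(b) Resizes happen at sizes 18, 144, 1152, ... Total copy cost for n insertions: 18 + 144 + ... = O(n) (geometric series with ratio 1/8). Amortized cost per insertion: O(n)/n = O(1).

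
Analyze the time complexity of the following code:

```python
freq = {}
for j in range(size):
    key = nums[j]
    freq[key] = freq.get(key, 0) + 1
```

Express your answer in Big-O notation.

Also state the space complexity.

Time complexity: O(n).
Space complexity: O(n).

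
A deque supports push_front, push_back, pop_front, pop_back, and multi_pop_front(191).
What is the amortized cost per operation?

Assign 2 credits to each push operation. A pop uses 1 saved credit. multi_pop_front(191) uses up to 191 saved credits from previous pushes. Credits never go negative. Amortized cost is O(1).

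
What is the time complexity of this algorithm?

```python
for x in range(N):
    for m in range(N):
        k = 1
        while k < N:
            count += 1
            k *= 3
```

Time complexity: O(n^2 log n).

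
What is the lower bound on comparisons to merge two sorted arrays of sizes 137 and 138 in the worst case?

Adversary: with |137 - 138| <= 1 the inputs can be fully interleaved so that every adjacent pair in the merged output comes from different arrays. Then each of the 274 adjacent pairs must be directly compared, or the algorithm cannot determine their relative order. Standard merge meets this bound.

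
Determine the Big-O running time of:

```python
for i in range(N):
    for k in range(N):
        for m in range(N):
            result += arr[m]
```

Time complexity: O(n^3).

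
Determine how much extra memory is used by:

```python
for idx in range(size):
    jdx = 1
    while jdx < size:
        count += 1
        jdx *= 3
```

Space complexity: O(1).
Only a constant amount of auxiliary storage is used; nothing grows with n.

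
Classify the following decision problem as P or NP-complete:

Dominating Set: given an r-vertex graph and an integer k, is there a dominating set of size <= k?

This problem is NP-complete: reduces from Set Cover (with k part of the input).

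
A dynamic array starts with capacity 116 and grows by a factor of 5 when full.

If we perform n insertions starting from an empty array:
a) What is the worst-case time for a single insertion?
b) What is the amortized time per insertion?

(a) Worst-case single insertion: O(n) -- when the array is full at capacity c, the resize copies all c elements, and c can be Theta(n).
(b) Resizes happen at sizes 116, 580, 2900, ... Total copy cost for n insertions: 116 + 580 + ... = O(n) (geometric series with ratio 1/5). Amortized cost per insertion: O(n)/n = O(1).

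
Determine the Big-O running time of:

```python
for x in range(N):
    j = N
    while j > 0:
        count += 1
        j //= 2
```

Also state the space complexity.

Time complexity: O(n log n).
Space complexity: O(1).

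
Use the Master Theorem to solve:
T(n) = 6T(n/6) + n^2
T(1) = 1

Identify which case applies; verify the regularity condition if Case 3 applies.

a=6, b=6, f(n)=n^2.
log_6(6) = 1 < 2.
f(n) = Omega(n^(1+epsilon)) for some epsilon > 0, so Case 3 is the candidate.
Regularity: a*f(n/b) = 6*1*(n/6)^2 = (6/36)*1*n^2 <= c*f(n) with c = 6/36 < 1. Satisfied.
Case 3: T(n) = Theta(n^2).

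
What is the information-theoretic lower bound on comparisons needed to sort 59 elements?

There are 59! = 138683118545689835737939019720389406345902876772687432540821294940160000000000000 possible orderings. Each comparison gives 1 bit. We need at least ceil(log_2(138683118545689835737939019720389406345902876772687432540821294940160000000000000)) = 267 comparisons.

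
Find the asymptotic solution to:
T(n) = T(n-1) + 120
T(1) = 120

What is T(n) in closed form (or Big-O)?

Unrolling: T(n) = T(n-1) + 120 = T(n-2) + 2*120 = ... = T(1) + (n-1)*120 = 120 + (n-1)*120 = 120n.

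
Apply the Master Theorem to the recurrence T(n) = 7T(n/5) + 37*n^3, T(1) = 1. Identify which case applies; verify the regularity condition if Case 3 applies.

a=7, b=5, f(n)=37*n^3.
log_5(7) = 1.209 < 3.
f(n) = Omega(n^(1.209+epsilon)) for some epsilon > 0, so Case 3 is the candidate.
Regularity: a*f(n/b) = 7*37*(n/5)^3 = (7/125)*37*n^3 <= c*f(n) with c = 7/125 < 1. Satisfied.
Case 3: T(n) = Theta(n^3).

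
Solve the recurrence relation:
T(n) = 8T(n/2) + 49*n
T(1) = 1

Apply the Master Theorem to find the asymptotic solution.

a=8, b=2, f(n)=49*n. log_2(8) = 3. Case 1 of Master Theorem: T(n) = O(n^3).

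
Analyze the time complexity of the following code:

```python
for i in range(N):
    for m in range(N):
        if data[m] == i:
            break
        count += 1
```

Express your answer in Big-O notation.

Time complexity: O(n^2).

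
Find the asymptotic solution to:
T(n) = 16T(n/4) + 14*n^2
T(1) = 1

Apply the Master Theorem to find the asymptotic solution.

a=16, b=4, f(n)=14*n^2. log_4(16) = 2. Case 2: T(n) = O(n^2 log n).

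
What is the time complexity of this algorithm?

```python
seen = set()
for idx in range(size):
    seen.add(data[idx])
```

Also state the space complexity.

Time complexity: O(n).
Space complexity: O(n).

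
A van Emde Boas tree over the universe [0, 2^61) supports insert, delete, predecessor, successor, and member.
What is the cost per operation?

vEB recursively partitions [0, 2305843009213693952) into sqrt(u) clusters of size sqrt(u). Each operation recurses into either one cluster or the summary, never both: T(u) = T(sqrt(u)) + O(1) => T(u) = O(log log u) = O(log 61). This is worst-case, not just amortized.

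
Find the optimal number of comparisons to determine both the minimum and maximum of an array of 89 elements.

Naive approach: 176 comparisons (88 for max + 88 for min).
Optimal: Compare elements in pairs first (floor(n/2) = 44 comparisons), then find max among winners and min among losers (44 comparisons each).
Total: ceil(3n/2) - 2 = 132 comparisons. An adversary argument shows this is also a lower bound.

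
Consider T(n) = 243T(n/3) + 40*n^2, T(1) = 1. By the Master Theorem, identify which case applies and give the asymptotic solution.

a=243, b=3, f(n)=40*n^2.
log_3(243) = 5 > 2.
Since f(n) = O(n^2) is polynomially smaller than n^5, Case 1 applies.
T(n) = Theta(n^5).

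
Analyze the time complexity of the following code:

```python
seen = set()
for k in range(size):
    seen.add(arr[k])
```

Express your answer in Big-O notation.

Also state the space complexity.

Time complexity: O(n).
Space complexity: O(n).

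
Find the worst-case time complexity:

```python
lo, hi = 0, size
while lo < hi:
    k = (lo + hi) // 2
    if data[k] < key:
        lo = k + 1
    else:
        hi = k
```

Time complexity: O(log n).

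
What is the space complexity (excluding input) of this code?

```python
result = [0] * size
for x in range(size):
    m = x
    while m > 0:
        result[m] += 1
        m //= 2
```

Space complexity: O(n).
Auxiliary storage grows linearly with the input size n in the worst case.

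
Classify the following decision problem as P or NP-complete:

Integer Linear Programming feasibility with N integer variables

This problem is NP-complete: ILP feasibility is NP-complete (LP relaxation is in P).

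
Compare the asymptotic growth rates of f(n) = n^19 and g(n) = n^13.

f(n) = n^19 grows faster: n^19/n^13 = n^6 -> infinity.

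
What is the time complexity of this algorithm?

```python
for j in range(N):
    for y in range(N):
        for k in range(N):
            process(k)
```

Time complexity: O(n^3).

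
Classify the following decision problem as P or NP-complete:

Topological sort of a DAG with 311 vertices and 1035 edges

This problem is in P: DFS-based topological sort runs in O(V+E).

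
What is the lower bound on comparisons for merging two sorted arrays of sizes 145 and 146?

Adversary argument: with sizes 145 and 146 (differing by at most 1), interleave the two arrays so that every consecutive pair in the output comes from different inputs. Then each of the 290 adjacent output pairs must be directly compared, or the algorithm cannot determine their relative order. So 290 comparisons are necessary; standard merge achieves this.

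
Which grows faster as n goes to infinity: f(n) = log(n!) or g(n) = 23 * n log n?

f(n) = log(n!) and g(n) = 23 * n log n are Theta of each other: Stirling: log(n!) = n log n - n + O(log n) = Theta(n log n); the constant 23 doesn't change the Theta class.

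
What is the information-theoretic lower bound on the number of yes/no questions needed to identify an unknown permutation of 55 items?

There are 55! = 12696403353658275925965100847566516959580321051449436762275840000000000000 permutations. Each yes/no question gives at most 1 bit, so at least ceil(log_2(12696403353658275925965100847566516959580321051449436762275840000000000000)) = 243 questions are needed.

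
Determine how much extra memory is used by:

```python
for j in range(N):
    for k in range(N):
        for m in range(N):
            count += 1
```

Space complexity: O(1).
Only a constant amount of auxiliary storage is used; nothing grows with n.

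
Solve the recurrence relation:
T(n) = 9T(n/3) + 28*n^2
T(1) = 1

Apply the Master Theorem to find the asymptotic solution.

a=9, b=3, f(n)=28*n^2. log_3(9) = 2. Case 2: T(n) = O(n^2 log n).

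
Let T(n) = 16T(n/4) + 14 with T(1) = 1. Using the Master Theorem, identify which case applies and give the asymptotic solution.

a=16, b=4, f(n)=14.
log_4(16) = 2 > 0.
Since f(n) = O(n^0) is polynomially smaller than n^2, Case 1 applies.
T(n) = Theta(n^2).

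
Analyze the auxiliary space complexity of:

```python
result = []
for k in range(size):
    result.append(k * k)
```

Space complexity: O(n).
Auxiliary storage grows linearly with the input size n in the worst case.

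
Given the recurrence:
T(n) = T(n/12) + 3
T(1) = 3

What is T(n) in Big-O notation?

Each step divides n by 12 and adds 3. After log_12(n) steps, T(n) = O(log n).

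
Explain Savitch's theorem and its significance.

Savitch's theorem states that NSPACE(f(n)) is contained in DSPACE(f(n)^2) for f(n) >= log n. In particular, NPSPACE = PSPACE, meaning nondeterminism does not significantly help for space-bounded computation. This contrasts with time, where we do not know if P = NP.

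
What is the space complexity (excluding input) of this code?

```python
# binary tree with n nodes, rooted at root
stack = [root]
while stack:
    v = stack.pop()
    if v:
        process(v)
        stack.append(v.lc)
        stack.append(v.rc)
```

Space complexity: O(n).
Auxiliary storage grows linearly with the input size n in the worst case.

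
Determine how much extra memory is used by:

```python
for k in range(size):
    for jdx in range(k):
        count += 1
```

Space complexity: O(1).
Only a constant amount of auxiliary storage is used; nothing grows with n.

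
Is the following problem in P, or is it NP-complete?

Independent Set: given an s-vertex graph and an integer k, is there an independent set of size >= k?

This problem is NP-complete: complement of Clique (with k part of the input).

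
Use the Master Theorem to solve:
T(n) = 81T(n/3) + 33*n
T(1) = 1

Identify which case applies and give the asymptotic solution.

a=81, b=3, f(n)=33*n.
log_3(81) = 4 > 1.
Since f(n) = O(n^1) is polynomially smaller than n^4, Case 1 applies.
T(n) = Theta(n^4).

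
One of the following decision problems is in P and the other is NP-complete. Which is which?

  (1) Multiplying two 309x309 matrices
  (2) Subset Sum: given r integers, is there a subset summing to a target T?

(1) is P: the schoolbook algorithm runs in O(n^3).
(2) is NP-complete: one of Karp's 21 NP-complete problems.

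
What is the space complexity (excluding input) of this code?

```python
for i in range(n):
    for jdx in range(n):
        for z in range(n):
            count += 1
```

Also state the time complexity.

Space complexity: O(1).
Only a constant amount of auxiliary storage is used; nothing grows with n.
Time complexity: O(n^3).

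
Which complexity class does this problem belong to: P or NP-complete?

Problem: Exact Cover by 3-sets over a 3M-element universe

This problem is NP-complete: one of Karp's 21 NP-complete problems.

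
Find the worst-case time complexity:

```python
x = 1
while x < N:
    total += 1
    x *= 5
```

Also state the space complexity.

Time complexity: O(log n).
Space complexity: O(1).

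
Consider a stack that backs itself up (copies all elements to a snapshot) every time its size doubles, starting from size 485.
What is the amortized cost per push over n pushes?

Backups occur at sizes 485, 970, 1940, ..., copying 485 + 970 + 1940 + ... <= 2n elements total (geometric series). Spread over n pushes, the amortized backup cost is O(1) per push.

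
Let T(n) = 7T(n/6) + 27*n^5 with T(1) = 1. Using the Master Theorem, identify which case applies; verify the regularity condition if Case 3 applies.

a=7, b=6, f(n)=27*n^5.
log_6(7) = 1.086 < 5.
f(n) = Omega(n^(1.086+epsilon)) for some epsilon > 0, so Case 3 is the candidate.
Regularity: a*f(n/b) = 7*27*(n/6)^5 = (7/7776)*27*n^5 <= c*f(n) with c = 7/7776 < 1. Satisfied.
Case 3: T(n) = Theta(n^5).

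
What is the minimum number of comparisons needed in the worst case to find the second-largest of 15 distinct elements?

Lower bound: finding the max needs 15-1 comparisons. By the adversary weight-doubling argument, the max must personally win >= ceil(log_2(15)) = 4 comparisons; the 2nd-largest is among those 4 losers, needing 4-1 more comparisons. Total >= 15-1 + 4-1 = 17. A balanced knockout tournament achieves this.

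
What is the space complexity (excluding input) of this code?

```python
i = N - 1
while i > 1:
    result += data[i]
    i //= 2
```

Space complexity: O(1).
Only a constant amount of auxiliary storage is used; nothing grows with n.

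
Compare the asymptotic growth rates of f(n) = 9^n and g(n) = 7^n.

f(n) = 9^n grows faster: (9/7)^n -> infinity since 9/7 > 1.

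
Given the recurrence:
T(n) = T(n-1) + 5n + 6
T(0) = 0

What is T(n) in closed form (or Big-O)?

Dominant term in sum is 5*sum(i, i=1..n) = 5*n*(n+1)/2 = O(n^2).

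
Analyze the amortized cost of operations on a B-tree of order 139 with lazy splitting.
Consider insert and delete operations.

In a B-tree of order 139, a node splits when it has 139 keys. With lazy splitting, we use potential Phi = number of full nodes + number of near-empty nodes. Each split costs O(1) but reduces potential. Between splits, at least 69 insertions must occur in that node. Amortized structural cost is O(1) per operation, plus O(log_139 n) traversal.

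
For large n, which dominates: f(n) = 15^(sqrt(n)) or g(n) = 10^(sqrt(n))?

f(n) = 15^(sqrt(n)) grows faster: ratio is (15/10)^(sqrt(n)) -> infinity since 15/10 > 1.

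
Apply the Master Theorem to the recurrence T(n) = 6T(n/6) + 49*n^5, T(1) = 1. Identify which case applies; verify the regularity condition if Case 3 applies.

a=6, b=6, f(n)=49*n^5.
log_6(6) = 1 < 5.
f(n) = Omega(n^(1+epsilon)) for some epsilon > 0, so Case 3 is the candidate.
Regularity: a*f(n/b) = 6*49*(n/6)^5 = (6/7776)*49*n^5 <= c*f(n) with c = 6/7776 < 1. Satisfied.
Case 3: T(n) = Theta(n^5).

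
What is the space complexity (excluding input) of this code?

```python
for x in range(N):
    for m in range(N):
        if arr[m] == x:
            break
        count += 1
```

Space complexity: O(1).
Only a constant amount of auxiliary storage is used; nothing grows with n.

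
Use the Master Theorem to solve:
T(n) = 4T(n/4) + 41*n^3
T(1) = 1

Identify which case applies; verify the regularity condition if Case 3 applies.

a=4, b=4, f(n)=41*n^3.
log_4(4) = 1 < 3.
f(n) = Omega(n^(1+epsilon)) for some epsilon > 0, so Case 3 is the candidate.
Regularity: a*f(n/b) = 4*41*(n/4)^3 = (4/64)*41*n^3 <= c*f(n) with c = 4/64 < 1. Satisfied.
Case 3: T(n) = Theta(n^3).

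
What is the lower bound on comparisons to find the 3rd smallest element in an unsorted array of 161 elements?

Finding the 3rd smallest of 161 elements requires Omega(n) comparisons. Every element must participate in at least one comparison; otherwise it could be the 3rd smallest.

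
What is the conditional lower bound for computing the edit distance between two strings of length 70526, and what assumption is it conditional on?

Under SETH (the Strong Exponential Time Hypothesis), edit distance on length-70526 strings cannot be computed in O(n^(2-epsilon)) time for any epsilon > 0 (Backurs-Indyk). The reduction is from CNF-SAT via the orthogonal vectors problem.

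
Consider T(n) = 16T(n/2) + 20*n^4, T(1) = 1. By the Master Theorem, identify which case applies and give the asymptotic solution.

a=16, b=2, f(n)=20*n^4.
log_2(16) = 4, so n^(log_b(a)) = n^4.
f(n) = Theta(n^4), so Case 2 applies.
T(n) = Theta(n^4 log n).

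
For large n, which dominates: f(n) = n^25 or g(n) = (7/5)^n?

g(n) = (7/5)^n grows faster: (7/5)^n is exponential with base 7/5 > 1, dominating every polynomial.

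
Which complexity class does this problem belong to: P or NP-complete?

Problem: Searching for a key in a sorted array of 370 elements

This problem is in P: binary search runs in O(log n).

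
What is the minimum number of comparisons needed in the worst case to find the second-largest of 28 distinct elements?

Lower bound: finding the max needs 28-1 comparisons. By the adversary weight-doubling argument, the max must personally win >= ceil(log_2(28)) = 5 comparisons; the 2nd-largest is among those 5 losers, needing 5-1 more comparisons. Total >= 28-1 + 5-1 = 31. A balanced knockout tournament achieves this.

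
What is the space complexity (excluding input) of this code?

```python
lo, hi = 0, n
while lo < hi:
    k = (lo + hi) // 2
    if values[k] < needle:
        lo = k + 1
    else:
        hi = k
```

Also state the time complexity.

Space complexity: O(1).
Only a constant amount of auxiliary storage is used; nothing grows with n.
Time complexity: O(log n).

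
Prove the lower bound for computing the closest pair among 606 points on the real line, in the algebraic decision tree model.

Reduction from element distinctness: given 606 reals, the closest-pair distance is 0 iff two are equal. Element distinctness has an Omega(n log n) lower bound in the algebraic decision tree model (Ben-Or). Therefore closest pair on a line also requires Omega(n log n). Sorting then a linear scan achieves this.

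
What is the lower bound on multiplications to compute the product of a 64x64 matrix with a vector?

A 64x64 matrix-vector product has 64 inner products of length 64. Output depends on all 64^2 = 4096 matrix entries. At least 4096 multiplications needed.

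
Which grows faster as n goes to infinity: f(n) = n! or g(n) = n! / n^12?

f(n) = n! grows faster: the ratio n!/(n!/n^12) = n^12 -> infinity.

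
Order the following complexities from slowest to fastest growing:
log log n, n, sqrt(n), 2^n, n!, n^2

Ordered by growth rate: log log n < sqrt(n) < n < n^2 < 2^n < n!.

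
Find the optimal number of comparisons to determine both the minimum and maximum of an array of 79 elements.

Naive approach: 156 comparisons (78 for max + 78 for min).
Optimal: Compare elements in pairs first (floor(n/2) = 39 comparisons), then find max among winners and min among losers (39 comparisons each).
Total: ceil(3n/2) - 2 = 117 comparisons. An adversary argument shows this is also a lower bound.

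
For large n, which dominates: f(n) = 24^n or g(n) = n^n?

g(n) = n^n grows faster: n^n / 24^n = (n/24)^n -> infinity once n > 24.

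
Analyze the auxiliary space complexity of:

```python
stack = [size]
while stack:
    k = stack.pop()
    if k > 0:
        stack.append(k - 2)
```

Space complexity: O(1).
Only a constant amount of auxiliary storage is used; nothing grows with n.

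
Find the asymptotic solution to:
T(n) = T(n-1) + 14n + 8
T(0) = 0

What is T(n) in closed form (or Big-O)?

Dominant term in sum is 14*sum(i, i=1..n) = 14*n*(n+1)/2 = O(n^2).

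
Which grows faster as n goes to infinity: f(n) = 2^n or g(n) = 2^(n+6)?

f(n) = 2^n and g(n) = 2^(n+6) are Theta of each other: 2^(n+6) = 2^6 * 2^n = Theta(2^n).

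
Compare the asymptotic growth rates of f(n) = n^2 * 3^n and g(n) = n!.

g(n) = n! grows faster: by Stirling n! ~ (n/e)^n sqrt(2*pi*n); (n/e)^n eventually dominates n^2 * 3^n.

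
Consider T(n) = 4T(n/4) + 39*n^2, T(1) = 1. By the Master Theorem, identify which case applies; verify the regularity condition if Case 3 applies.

a=4, b=4, f(n)=39*n^2.
log_4(4) = 1 < 2.
f(n) = Omega(n^(1+epsilon)) for some epsilon > 0, so Case 3 is the candidate.
Regularity: a*f(n/b) = 4*39*(n/4)^2 = (4/16)*39*n^2 <= c*f(n) with c = 4/16 < 1. Satisfied.
Case 3: T(n) = Theta(n^2).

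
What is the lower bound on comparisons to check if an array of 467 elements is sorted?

To verify 467 elements are sorted, we must compare each consecutive pair. Skipping any pair allows an adversary to swap them. Therefore 466 comparisons are necessary and sufficient.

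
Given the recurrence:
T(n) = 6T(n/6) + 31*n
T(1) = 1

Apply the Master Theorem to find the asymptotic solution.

a=6, b=6, f(n)=31*n. log_6(6) = 1. Case 2: T(n) = O(n log n).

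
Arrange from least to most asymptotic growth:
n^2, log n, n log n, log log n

Ordered by growth rate: log log n < log n < n log n < n^2.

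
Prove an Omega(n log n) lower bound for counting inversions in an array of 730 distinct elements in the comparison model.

Decision-tree argument: at any leaf, the comparisons made (with transitivity) must totally order all 730 elements -- otherwise some pair (i,j) is unordered, and an adversary can present two inputs agreeing on every comparison made but with that pair flipped, changing the inversion count by 1, so the leaf's output is wrong on one of them. Hence the tree has >= 730! leaves and height >= log_2(730!) = Omega(n log n). Modified merge sort achieves O(n log n).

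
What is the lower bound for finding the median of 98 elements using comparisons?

To find the median of 98 elements, every element must be compared at least once, so the lower bound is Omega(n). The BFPRT algorithm achieves O(n), making this tight.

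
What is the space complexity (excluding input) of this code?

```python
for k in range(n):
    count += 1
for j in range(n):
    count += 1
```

Space complexity: O(1).
Only a constant amount of auxiliary storage is used; nothing grows with n.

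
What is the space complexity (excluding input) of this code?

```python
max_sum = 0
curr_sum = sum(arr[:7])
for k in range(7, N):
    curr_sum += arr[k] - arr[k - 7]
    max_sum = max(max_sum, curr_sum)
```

Space complexity: O(1).
Only a constant amount of auxiliary storage is used; nothing grows with n.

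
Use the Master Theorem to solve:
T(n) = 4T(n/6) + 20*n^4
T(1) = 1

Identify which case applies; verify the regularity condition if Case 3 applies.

a=4, b=6, f(n)=20*n^4.
log_6(4) = 0.7737 < 4.
f(n) = Omega(n^(0.7737+epsilon)) for some epsilon > 0, so Case 3 is the candidate.
Regularity: a*f(n/b) = 4*20*(n/6)^4 = (4/1296)*20*n^4 <= c*f(n) with c = 4/1296 < 1. Satisfied.
Case 3: T(n) = Theta(n^4).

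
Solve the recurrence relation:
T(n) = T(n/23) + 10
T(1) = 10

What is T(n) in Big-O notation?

Each step divides n by 23 and adds 10. After log_23(n) steps, T(n) = O(log n).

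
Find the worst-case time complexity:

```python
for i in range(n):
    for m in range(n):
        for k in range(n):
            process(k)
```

Time complexity: O(n^3).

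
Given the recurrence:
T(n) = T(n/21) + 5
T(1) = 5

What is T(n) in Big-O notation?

Each step divides n by 21 and adds 5. After log_21(n) steps, T(n) = O(log n).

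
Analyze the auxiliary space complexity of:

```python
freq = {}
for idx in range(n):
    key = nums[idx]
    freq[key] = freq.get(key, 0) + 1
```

Space complexity: O(n).
Auxiliary storage grows linearly with the input size n in the worst case.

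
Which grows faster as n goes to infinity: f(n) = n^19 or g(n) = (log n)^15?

f(n) = n^19 grows faster: any positive polynomial dominates any polylog.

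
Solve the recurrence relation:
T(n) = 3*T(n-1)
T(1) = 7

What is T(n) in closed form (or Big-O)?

Each step multiplies by 3. T(n) = T(1)*3^(n-1) = 7*3^(n-1).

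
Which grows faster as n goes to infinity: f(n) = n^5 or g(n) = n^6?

g(n) = n^6 grows faster: n^6/n^5 = n^1 -> infinity.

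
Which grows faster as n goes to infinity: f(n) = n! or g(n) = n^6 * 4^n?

f(n) = n! grows faster: by Stirling n! ~ (n/e)^n sqrt(2*pi*n); (n/e)^n eventually dominates n^6 * 4^n.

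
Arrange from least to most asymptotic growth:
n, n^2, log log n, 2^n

Ordered by growth rate: log log n < n < n^2 < 2^n.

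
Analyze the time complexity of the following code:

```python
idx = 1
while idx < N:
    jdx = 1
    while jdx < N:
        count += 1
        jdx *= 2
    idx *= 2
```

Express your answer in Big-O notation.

Time complexity: O(log^2 n).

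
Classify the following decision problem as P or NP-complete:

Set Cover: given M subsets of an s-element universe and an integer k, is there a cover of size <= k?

This problem is NP-complete: one of Karp's 21 NP-complete problems (with k part of the input).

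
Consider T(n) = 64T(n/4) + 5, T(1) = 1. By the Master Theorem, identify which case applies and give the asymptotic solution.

a=64, b=4, f(n)=5.
log_4(64) = 3 > 0.
Since f(n) = O(n^0) is polynomially smaller than n^3, Case 1 applies.
T(n) = Theta(n^3).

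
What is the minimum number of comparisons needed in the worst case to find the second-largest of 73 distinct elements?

Lower bound: finding the max needs 73-1 comparisons. By the adversary weight-doubling argument, the max must personally win >= ceil(log_2(73)) = 7 comparisons; the 2nd-largest is among those 7 losers, needing 7-1 more comparisons. Total >= 73-1 + 7-1 = 78. A balanced knockout tournament achieves this.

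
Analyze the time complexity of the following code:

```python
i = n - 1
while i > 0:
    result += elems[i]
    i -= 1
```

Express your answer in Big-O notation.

Time complexity: O(n).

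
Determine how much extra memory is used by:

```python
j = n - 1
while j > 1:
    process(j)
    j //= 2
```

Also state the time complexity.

Space complexity: O(1).
Only a constant amount of auxiliary storage is used; nothing grows with n.
Time complexity: O(log n).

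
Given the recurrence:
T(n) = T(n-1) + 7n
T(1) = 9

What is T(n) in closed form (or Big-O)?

Unrolling: T(n) = 9 + 7*(2 + 3 + ... + n) = 9 + 7*(n(n+1)/2 - 1) = O(n^2).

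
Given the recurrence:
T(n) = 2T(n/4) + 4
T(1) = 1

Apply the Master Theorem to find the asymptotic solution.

a=2, b=4, f(n)=4. log_4(2) = 0.5. Case 1 of Master Theorem: T(n) = O(n^0.5).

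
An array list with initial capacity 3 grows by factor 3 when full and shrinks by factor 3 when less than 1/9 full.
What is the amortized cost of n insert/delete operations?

Using potential function Phi = |3*size - capacity|. Resizing costs are offset by potential release. Amortized O(1) per operation.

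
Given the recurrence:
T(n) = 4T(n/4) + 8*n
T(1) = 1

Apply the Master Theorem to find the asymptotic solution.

a=4, b=4, f(n)=8*n. log_4(4) = 1. Case 2: T(n) = O(n log n).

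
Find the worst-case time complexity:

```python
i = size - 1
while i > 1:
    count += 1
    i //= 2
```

Time complexity: O(log n).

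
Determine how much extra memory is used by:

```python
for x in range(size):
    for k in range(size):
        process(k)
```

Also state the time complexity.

Space complexity: O(1).
Only a constant amount of auxiliary storage is used; nothing grows with n.
Time complexity: O(n^2).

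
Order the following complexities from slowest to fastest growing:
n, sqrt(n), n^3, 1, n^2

Ordered by growth rate: 1 < sqrt(n) < n < n^2 < n^3.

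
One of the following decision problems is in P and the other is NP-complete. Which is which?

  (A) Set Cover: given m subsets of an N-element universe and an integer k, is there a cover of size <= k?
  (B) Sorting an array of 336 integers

(A) is NP-complete: one of Karp's 21 NP-complete problems (with k part of the input).
(B) is P: merge sort runs in O(n log n).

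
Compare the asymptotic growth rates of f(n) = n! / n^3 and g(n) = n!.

g(n) = n! grows faster: the ratio n!/(n!/n^3) = n^3 -> infinity.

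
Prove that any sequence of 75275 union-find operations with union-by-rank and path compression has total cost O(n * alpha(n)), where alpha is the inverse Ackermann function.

Using Tarjan's analysis with rank-based potential function. Union-by-rank keeps tree height O(log n). Path compression flattens paths during find. For n = 75275 operations, total cost is O(n * alpha(n)), effectively O(n) since alpha grows incredibly slowly.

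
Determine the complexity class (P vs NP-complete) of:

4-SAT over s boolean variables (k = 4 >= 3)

This problem is NP-complete: 3-SAT is NP-complete (Cook-Levin); k-SAT for k>=3 reduces from 3-SAT.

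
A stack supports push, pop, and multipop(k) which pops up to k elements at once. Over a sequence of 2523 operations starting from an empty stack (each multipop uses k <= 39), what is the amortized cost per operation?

Each element is pushed exactly once and popped at most once (whether by pop or as part of a multipop). So the total number of individual pops over the whole sequence is at most the number of pushes, which is at most 2523. Total work <= 2 * 2523, hence O(1) amortized per operation.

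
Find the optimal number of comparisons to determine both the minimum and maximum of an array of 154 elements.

Naive approach: 306 comparisons (153 for max + 153 for min).
Optimal: Compare elements in pairs first (floor(n/2) = 77 comparisons), then find max among winners and min among losers (76 comparisons each).
Total: ceil(3n/2) - 2 = 229 comparisons. An adversary argument shows this is also a lower bound.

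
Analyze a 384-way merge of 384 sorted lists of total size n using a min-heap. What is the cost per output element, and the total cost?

Maintain a min-heap of size 384 holding the current head of each list. Each output step does one extract-min (O(log 384)) and one insert of that list's next element (O(log 384)). Each of the n elements passes through the heap exactly once, so the total cost is O(n log 384), i.e. O(log 384) per output element.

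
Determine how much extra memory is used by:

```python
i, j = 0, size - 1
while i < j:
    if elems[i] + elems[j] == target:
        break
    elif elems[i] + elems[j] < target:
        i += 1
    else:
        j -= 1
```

Space complexity: O(1).
Only a constant amount of auxiliary storage is used; nothing grows with n.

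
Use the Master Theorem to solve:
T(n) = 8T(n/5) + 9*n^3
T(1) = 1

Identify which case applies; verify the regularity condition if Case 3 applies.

a=8, b=5, f(n)=9*n^3.
log_5(8) = 1.292 < 3.
f(n) = Omega(n^(1.292+epsilon)) for some epsilon > 0, so Case 3 is the candidate.
Regularity: a*f(n/b) = 8*9*(n/5)^3 = (8/125)*9*n^3 <= c*f(n) with c = 8/125 < 1. Satisfied.
Case 3: T(n) = Theta(n^3).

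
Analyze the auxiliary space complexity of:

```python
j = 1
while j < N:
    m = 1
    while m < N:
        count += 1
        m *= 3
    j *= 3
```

Space complexity: O(1).
Only a constant amount of auxiliary storage is used; nothing grows with n.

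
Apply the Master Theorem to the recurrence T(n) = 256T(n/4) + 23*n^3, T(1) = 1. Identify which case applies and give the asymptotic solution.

a=256, b=4, f(n)=23*n^3.
log_4(256) = 4 > 3.
Since f(n) = O(n^3) is polynomially smaller than n^4, Case 1 applies.
T(n) = Theta(n^4).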